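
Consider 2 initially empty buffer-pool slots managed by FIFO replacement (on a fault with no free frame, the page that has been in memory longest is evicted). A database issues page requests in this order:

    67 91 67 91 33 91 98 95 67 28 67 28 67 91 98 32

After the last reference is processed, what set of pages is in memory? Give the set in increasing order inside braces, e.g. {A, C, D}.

67 → miss, frames [67]
91 → miss, frames [67, 91]
67 → hit
91 → hit
33 → miss, evict 67, frames [91, 33]
91 → hit
98 → miss, evict 91, frames [33, 98]
95 → miss, evict 33, frames [98, 95]
67 → miss, evict 98, frames [95, 67]
28 → miss, evict 95, frames [67, 28]
67 → hit
28 → hit
67 → hit
91 → miss, evict 67, frames [28, 91]
98 → miss, evict 28, frames [91, 98]
32 → miss, evict 91, frames [98, 32]

{32, 98}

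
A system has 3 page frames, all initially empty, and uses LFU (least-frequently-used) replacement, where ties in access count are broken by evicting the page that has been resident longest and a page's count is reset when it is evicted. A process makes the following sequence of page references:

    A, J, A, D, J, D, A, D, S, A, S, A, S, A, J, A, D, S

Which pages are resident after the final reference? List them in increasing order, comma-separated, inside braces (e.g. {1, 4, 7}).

A -> miss, frames (A)
J -> miss, frames (A J)
A -> hit
D -> miss, frames (A J D)
J -> hit
D -> hit
A -> hit
D -> hit
S -> miss, evict J, frames (A D S)
A -> hit
S -> hit
A -> hit
S -> hit
A -> hit
J -> miss, evict D, frames (A S J)
A -> hit
D -> miss, evict J, frames (A S D)
S -> hit

{A, D, S}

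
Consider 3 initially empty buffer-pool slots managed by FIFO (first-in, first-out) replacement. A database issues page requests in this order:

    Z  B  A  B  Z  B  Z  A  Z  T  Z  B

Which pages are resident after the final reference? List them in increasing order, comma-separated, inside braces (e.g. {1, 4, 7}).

{B, T, Z}

Z: miss, frames {Z}
B: miss, frames {Z,B}
A: miss, frames {Z,B,A}
B: hit
Z: hit
B: hit
Z: hit
A: hit
Z: hit
T: miss, evict Z, frames {B,A,T}
Z: miss, evict B, frames {A,T,Z}
B: miss, evict A, frames {T,Z,B}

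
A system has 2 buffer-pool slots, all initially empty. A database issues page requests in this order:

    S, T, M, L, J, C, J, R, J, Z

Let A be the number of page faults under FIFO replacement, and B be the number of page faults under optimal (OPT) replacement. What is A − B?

1

Under FIFO: F F F F F F . F F F → 9 faults.
Under OPT: F F F F F F . F . F → 8 faults.
A − B = 9 − 8 = 1.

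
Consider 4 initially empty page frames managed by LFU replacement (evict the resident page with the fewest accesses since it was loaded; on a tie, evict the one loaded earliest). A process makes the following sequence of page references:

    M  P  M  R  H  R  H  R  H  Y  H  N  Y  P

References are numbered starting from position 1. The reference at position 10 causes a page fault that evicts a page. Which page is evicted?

pos 1: M → fault, frames [M]
pos 2: P → fault, frames [M, P]
pos 3: M → hit
pos 4: R → fault, frames [M, P, R]
pos 5: H → fault, frames [M, P, R, H]
pos 6: R → hit
pos 7: H → hit
pos 8: R → hit
pos 9: H → hit
pos 10: Y → fault, evict P, frames [M, R, H, Y]
At position 10, page P is evicted.

P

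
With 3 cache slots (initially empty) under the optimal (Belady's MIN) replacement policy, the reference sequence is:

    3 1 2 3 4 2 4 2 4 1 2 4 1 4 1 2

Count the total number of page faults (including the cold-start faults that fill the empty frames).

4

3: fault, frames [3]
1: fault, frames [3, 1]
2: fault, frames [3, 1, 2]
3: hit
4: fault, evict 3, frames [1, 2, 4]
2: hit
4: hit
2: hit
4: hit
1: hit
2: hit
4: hit
1: hit
4: hit
1: hit
2: hit
Page faults: 4.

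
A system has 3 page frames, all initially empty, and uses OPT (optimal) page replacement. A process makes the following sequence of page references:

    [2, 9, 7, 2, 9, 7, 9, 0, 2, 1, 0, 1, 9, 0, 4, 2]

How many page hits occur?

2 -> miss, frames [2]
9 -> miss, frames [2, 9]
7 -> miss, frames [2, 9, 7]
2 -> hit
9 -> hit
7 -> hit
9 -> hit
0 -> miss, evict 7, frames [2, 9, 0]
2 -> hit
1 -> miss, evict 2, frames [9, 0, 1]
0 -> hit
1 -> hit
9 -> hit
0 -> hit
4 -> miss, evict 1, frames [9, 0, 4]
2 -> miss, evict 4, frames [9, 0, 2]
Hits: 9.

9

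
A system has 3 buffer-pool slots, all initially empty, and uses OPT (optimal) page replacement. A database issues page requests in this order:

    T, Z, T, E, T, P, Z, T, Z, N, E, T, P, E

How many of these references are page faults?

6

T → miss, frames (T)
Z → miss, frames (T Z)
T → hit
E → miss, frames (T Z E)
T → hit
P → miss, evict E, frames (T Z P)
Z → hit
T → hit
Z → hit
N → miss, evict Z, frames (T P N)
E → miss, evict N, frames (T P E)
T → hit
P → hit
E → hit
Page faults: 6.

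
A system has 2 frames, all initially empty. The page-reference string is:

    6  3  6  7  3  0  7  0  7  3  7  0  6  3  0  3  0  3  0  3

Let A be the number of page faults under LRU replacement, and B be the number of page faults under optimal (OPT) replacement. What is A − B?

3

Under LRU: F F . F F F F . . F . F F F F . . . . . → 11 faults.
Under OPT: F F . F . F . . . F . F F . F . . . . . → 8 faults.
A − B = 11 − 8 = 3.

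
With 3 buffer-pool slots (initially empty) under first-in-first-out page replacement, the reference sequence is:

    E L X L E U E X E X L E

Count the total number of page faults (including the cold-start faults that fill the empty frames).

E: miss, frames [E]
L: miss, frames [E, L]
X: miss, frames [E, L, X]
L: hit
E: hit
U: miss, evict E, frames [L, X, U]
E: miss, evict L, frames [X, U, E]
X: hit
E: hit
X: hit
L: miss, evict X, frames [U, E, L]
E: hit
Page faults: 6.

6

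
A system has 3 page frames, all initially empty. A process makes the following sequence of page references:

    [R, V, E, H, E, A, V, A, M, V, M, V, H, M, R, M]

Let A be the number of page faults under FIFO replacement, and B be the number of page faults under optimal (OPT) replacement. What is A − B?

Under FIFO: F F F F . F F . F . . . F . F . → 9 faults.
Under OPT: F F F F . F . . F . . . . . F . → 7 faults.
A − B = 9 − 7 = 2.

2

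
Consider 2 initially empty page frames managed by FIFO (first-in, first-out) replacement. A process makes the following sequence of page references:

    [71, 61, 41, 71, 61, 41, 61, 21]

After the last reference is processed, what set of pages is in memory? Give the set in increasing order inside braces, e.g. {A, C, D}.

71: miss, frames {71}
61: miss, frames {71,61}
41: miss, evict 71, frames {61,41}
71: miss, evict 61, frames {41,71}
61: miss, evict 41, frames {71,61}
41: miss, evict 71, frames {61,41}
61: hit
21: miss, evict 61, frames {41,21}

{21, 41}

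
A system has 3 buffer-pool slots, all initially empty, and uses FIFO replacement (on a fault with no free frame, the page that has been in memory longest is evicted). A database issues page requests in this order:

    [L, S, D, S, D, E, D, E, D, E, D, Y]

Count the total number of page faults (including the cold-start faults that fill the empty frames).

5

L: fault, frames [L]
S: fault, frames [L, S]
D: fault, frames [L, S, D]
S: hit
D: hit
E: fault, evict L, frames [S, D, E]
D: hit
E: hit
D: hit
E: hit
D: hit
Y: fault, evict S, frames [D, E, Y]
Page faults: 5.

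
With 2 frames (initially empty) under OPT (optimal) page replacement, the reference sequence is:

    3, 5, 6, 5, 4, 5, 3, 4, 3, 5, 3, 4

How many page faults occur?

7

3 → fault, frames {3}
5 → fault, frames {3,5}
6 → fault, evict 3, frames {5,6}
5 → hit
4 → fault, evict 6, frames {5,4}
5 → hit
3 → fault, evict 5, frames {4,3}
4 → hit
3 → hit
5 → fault, evict 4, frames {3,5}
3 → hit
4 → fault, evict 5, frames {3,4}
Page faults: 7.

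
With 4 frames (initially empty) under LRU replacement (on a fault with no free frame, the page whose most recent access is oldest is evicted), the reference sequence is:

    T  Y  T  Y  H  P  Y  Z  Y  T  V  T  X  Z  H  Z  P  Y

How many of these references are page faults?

12

T: fault, frames {T}
Y: fault, frames {T,Y}
T: hit
Y: hit
H: fault, frames {T,Y,H}
P: fault, frames {T,Y,H,P}
Y: hit
Z: fault, evict T, frames {H,P,Y,Z}
Y: hit
T: fault, evict H, frames {P,Z,Y,T}
V: fault, evict P, frames {Z,Y,T,V}
T: hit
X: fault, evict Z, frames {Y,V,T,X}
Z: fault, evict Y, frames {V,T,X,Z}
H: fault, evict V, frames {T,X,Z,H}
Z: hit
P: fault, evict T, frames {X,H,Z,P}
Y: fault, evict X, frames {H,Z,P,Y}
Page faults: 12.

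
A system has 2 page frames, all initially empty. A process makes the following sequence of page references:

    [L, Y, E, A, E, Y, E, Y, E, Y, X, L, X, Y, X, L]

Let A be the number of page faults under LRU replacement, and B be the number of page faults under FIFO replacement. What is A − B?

-2

Under LRU: F F F F . F . . . . F F . F . F → 9 faults.
Under FIFO: F F F F . F F . . . F F . F F F → 11 faults.
A − B = 9 − 11 = -2.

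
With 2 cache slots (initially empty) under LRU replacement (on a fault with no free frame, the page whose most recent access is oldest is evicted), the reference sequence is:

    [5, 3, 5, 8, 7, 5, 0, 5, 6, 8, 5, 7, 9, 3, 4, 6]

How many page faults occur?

5 -> fault, frames [5]
3 -> fault, frames [5, 3]
5 -> hit
8 -> fault, evict 3, frames [5, 8]
7 -> fault, evict 5, frames [8, 7]
5 -> fault, evict 8, frames [7, 5]
0 -> fault, evict 7, frames [5, 0]
5 -> hit
6 -> fault, evict 0, frames [5, 6]
8 -> fault, evict 5, frames [6, 8]
5 -> fault, evict 6, frames [8, 5]
7 -> fault, evict 8, frames [5, 7]
9 -> fault, evict 5, frames [7, 9]
3 -> fault, evict 7, frames [9, 3]
4 -> fault, evict 9, frames [3, 4]
6 -> fault, evict 3, frames [4, 6]
Page faults: 14.

14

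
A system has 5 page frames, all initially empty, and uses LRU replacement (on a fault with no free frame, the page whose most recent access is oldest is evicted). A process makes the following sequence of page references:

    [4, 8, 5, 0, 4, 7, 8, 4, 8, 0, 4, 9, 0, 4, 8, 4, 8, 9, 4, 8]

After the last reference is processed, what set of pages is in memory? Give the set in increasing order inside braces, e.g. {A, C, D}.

4: fault, frames [4]
8: fault, frames [4, 8]
5: fault, frames [4, 8, 5]
0: fault, frames [4, 8, 5, 0]
4: hit
7: fault, frames [8, 5, 0, 4, 7]
8: hit
4: hit
8: hit
0: hit
4: hit
9: fault, evict 5, frames [7, 8, 0, 4, 9]
0: hit
4: hit
8: hit
4: hit
8: hit
9: hit
4: hit
8: hit

{0, 4, 7, 8, 9}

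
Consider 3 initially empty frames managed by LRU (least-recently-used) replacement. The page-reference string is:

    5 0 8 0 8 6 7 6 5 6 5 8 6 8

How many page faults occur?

7

5 -> miss, frames {5}
0 -> miss, frames {5,0}
8 -> miss, frames {5,0,8}
0 -> hit
8 -> hit
6 -> miss, evict 5, frames {0,8,6}
7 -> miss, evict 0, frames {8,6,7}
6 -> hit
5 -> miss, evict 8, frames {7,6,5}
6 -> hit
5 -> hit
8 -> miss, evict 7, frames {6,5,8}
6 -> hit
8 -> hit
Page faults: 7.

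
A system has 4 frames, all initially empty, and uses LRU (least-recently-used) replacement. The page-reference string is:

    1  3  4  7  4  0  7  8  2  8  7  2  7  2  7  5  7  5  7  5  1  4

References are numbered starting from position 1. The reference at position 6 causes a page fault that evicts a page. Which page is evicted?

1

pos 1: 1: miss, frames {1}
pos 2: 3: miss, frames {1,3}
pos 3: 4: miss, frames {1,3,4}
pos 4: 7: miss, frames {1,3,4,7}
pos 5: 4: hit
pos 6: 0: miss, evict 1, frames {3,7,4,0}
At position 6, page 1 is evicted.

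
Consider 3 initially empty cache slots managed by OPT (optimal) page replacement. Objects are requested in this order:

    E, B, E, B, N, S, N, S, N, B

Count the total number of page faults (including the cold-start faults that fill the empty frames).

4

E -> miss, frames [E]
B -> miss, frames [E, B]
E -> hit
B -> hit
N -> miss, frames [E, B, N]
S -> miss, evict E, frames [B, N, S]
N -> hit
S -> hit
N -> hit
B -> hit
Page faults: 4.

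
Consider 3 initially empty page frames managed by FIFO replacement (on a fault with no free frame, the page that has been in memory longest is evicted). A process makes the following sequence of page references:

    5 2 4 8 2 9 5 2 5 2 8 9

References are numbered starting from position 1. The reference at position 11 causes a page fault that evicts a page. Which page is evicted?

9

pos 1: 5: fault, frames {5}
pos 2: 2: fault, frames {5,2}
pos 3: 4: fault, frames {5,2,4}
pos 4: 8: fault, evict 5, frames {2,4,8}
pos 5: 2: hit
pos 6: 9: fault, evict 2, frames {4,8,9}
pos 7: 5: fault, evict 4, frames {8,9,5}
pos 8: 2: fault, evict 8, frames {9,5,2}
pos 9: 5: hit
pos 10: 2: hit
pos 11: 8: fault, evict 9, frames {5,2,8}
At position 11, page 9 is evicted.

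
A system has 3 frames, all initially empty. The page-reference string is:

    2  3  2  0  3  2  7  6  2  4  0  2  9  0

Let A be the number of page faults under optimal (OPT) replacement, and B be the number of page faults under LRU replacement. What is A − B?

-1

Under OPT: F F . F . . F F . F . . F . → 7 faults.
Under LRU: F F . F . . F F . F F . F . → 8 faults.
A − B = 7 − 8 = -1.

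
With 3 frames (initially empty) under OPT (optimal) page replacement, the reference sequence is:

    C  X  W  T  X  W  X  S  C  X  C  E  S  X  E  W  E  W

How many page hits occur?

C -> miss, frames (C)
X -> miss, frames (C X)
W -> miss, frames (C X W)
T -> miss, evict C, frames (X W T)
X -> hit
W -> hit
X -> hit
S -> miss, evict T, frames (X W S)
C -> miss, evict W, frames (X S C)
X -> hit
C -> hit
E -> miss, evict C, frames (X S E)
S -> hit
X -> hit
E -> hit
W -> miss, evict S, frames (X E W)
E -> hit
W -> hit
Hits: 10.

10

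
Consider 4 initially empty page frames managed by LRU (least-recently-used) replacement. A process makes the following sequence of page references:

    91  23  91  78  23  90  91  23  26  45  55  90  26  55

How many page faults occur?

91: fault, frames {91}
23: fault, frames {91,23}
91: hit
78: fault, frames {23,91,78}
23: hit
90: fault, frames {91,78,23,90}
91: hit
23: hit
26: fault, evict 78, frames {90,91,23,26}
45: fault, evict 90, frames {91,23,26,45}
55: fault, evict 91, frames {23,26,45,55}
90: fault, evict 23, frames {26,45,55,90}
26: hit
55: hit
Page faults: 8.

8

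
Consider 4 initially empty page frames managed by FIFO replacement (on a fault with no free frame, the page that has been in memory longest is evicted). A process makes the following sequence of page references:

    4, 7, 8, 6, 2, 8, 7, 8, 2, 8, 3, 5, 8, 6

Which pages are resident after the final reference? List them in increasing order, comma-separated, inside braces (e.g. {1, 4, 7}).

4 -> fault, frames {4}
7 -> fault, frames {4,7}
8 -> fault, frames {4,7,8}
6 -> fault, frames {4,7,8,6}
2 -> fault, evict 4, frames {7,8,6,2}
8 -> hit
7 -> hit
8 -> hit
2 -> hit
8 -> hit
3 -> fault, evict 7, frames {8,6,2,3}
5 -> fault, evict 8, frames {6,2,3,5}
8 -> fault, evict 6, frames {2,3,5,8}
6 -> fault, evict 2, frames {3,5,8,6}

{3, 5, 6, 8}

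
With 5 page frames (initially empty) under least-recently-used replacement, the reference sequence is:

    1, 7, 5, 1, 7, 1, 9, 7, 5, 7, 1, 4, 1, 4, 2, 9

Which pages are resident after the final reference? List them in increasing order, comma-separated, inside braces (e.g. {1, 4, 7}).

1 → miss, frames {1}
7 → miss, frames {1,7}
5 → miss, frames {1,7,5}
1 → hit
7 → hit
1 → hit
9 → miss, frames {5,7,1,9}
7 → hit
5 → hit
7 → hit
1 → hit
4 → miss, frames {9,5,7,1,4}
1 → hit
4 → hit
2 → miss, evict 9, frames {5,7,1,4,2}
9 → miss, evict 5, frames {7,1,4,2,9}

{1, 2, 4, 7, 9}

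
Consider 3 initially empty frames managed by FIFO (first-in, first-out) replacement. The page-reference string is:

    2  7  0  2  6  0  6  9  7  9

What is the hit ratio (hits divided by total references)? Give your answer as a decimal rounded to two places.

2: fault, frames {2}
7: fault, frames {2,7}
0: fault, frames {2,7,0}
2: hit
6: fault, evict 2, frames {7,0,6}
0: hit
6: hit
9: fault, evict 7, frames {0,6,9}
7: fault, evict 0, frames {6,9,7}
9: hit
Hits: 4 of 10 references → 4/10 = 0.4000.

0.40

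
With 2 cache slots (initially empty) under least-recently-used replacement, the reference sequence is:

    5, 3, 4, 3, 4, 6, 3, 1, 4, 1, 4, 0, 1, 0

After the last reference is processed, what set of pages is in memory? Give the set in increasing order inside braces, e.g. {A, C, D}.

5 → fault, frames (5)
3 → fault, frames (5 3)
4 → fault, evict 5, frames (3 4)
3 → hit
4 → hit
6 → fault, evict 3, frames (4 6)
3 → fault, evict 4, frames (6 3)
1 → fault, evict 6, frames (3 1)
4 → fault, evict 3, frames (1 4)
1 → hit
4 → hit
0 → fault, evict 1, frames (4 0)
1 → fault, evict 4, frames (0 1)
0 → hit

{0, 1}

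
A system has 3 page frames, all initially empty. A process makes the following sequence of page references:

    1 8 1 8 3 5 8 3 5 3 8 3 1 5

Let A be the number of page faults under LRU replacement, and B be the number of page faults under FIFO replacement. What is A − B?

1

Under LRU: F F . . F F . . . . . . F F → 6 faults.
Under FIFO: F F . . F F . . . . . . F . → 5 faults.
A − B = 6 − 5 = 1.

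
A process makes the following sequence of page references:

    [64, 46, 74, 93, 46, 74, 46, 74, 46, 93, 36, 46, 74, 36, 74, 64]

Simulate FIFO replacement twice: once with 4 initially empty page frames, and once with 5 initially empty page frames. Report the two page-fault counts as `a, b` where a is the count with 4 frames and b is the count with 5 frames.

4 frames: F F F F . . . . . . F . . . . F → 6 faults.
5 frames: F F F F . . . . . . F . . . . . → 5 faults.
5 < 6: adding a frame reduced faults, as is typical.

6, 5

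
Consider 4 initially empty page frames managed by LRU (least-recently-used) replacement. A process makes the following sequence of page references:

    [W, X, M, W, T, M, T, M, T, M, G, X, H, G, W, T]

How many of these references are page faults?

9

W -> fault, frames [W]
X -> fault, frames [W, X]
M -> fault, frames [W, X, M]
W -> hit
T -> fault, frames [X, M, W, T]
M -> hit
T -> hit
M -> hit
T -> hit
M -> hit
G -> fault, evict X, frames [W, T, M, G]
X -> fault, evict W, frames [T, M, G, X]
H -> fault, evict T, frames [M, G, X, H]
G -> hit
W -> fault, evict M, frames [X, H, G, W]
T -> fault, evict X, frames [H, G, W, T]
Page faults: 9.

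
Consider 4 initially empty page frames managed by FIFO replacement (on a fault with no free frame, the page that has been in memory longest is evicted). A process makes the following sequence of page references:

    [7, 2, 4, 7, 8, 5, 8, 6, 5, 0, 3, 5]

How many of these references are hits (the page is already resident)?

4

7: miss, frames (7)
2: miss, frames (7 2)
4: miss, frames (7 2 4)
7: hit
8: miss, frames (7 2 4 8)
5: miss, evict 7, frames (2 4 8 5)
8: hit
6: miss, evict 2, frames (4 8 5 6)
5: hit
0: miss, evict 4, frames (8 5 6 0)
3: miss, evict 8, frames (5 6 0 3)
5: hit
Hits: 4.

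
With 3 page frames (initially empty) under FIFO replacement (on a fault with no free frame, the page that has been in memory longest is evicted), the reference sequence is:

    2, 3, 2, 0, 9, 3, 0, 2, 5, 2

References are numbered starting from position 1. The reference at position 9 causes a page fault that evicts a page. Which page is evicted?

pos 1: 2 -> fault, frames (2)
pos 2: 3 -> fault, frames (2 3)
pos 3: 2 -> hit
pos 4: 0 -> fault, frames (2 3 0)
pos 5: 9 -> fault, evict 2, frames (3 0 9)
pos 6: 3 -> hit
pos 7: 0 -> hit
pos 8: 2 -> fault, evict 3, frames (0 9 2)
pos 9: 5 -> fault, evict 0, frames (9 2 5)
At position 9, page 0 is evicted.

0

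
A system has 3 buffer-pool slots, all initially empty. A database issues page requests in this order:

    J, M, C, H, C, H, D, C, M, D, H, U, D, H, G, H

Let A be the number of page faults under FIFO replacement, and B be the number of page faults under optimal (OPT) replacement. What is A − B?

1

Under FIFO: F F F F . . F . F . . F . F F . → 9 faults.
Under OPT: F F F F . . F . . . F F . . F . → 8 faults.
A − B = 9 − 8 = 1.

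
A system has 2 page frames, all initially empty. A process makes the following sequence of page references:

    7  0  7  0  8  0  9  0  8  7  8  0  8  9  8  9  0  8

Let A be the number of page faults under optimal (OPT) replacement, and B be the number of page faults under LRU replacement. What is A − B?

Under OPT: F F . . F . F . F F . F . F . . F . → 9 faults.
Under LRU: F F . . F . F . F F . F . F . . F F → 10 faults.
A − B = 9 − 10 = -1.

-1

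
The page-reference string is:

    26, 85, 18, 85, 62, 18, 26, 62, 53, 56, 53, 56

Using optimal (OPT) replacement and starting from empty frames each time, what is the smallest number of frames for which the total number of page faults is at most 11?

f=1: 12 faults
f=2: 7 faults
f=3: 6 faults
f=4: 6 faults
f=5: 6 faults
f=6: 6 faults
Smallest f with faults ≤ 11 is 2.

2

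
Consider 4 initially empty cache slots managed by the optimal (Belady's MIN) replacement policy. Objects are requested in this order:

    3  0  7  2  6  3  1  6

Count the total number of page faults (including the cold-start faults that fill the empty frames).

3 -> fault, frames [3]
0 -> fault, frames [3, 0]
7 -> fault, frames [3, 0, 7]
2 -> fault, frames [3, 0, 7, 2]
6 -> fault, evict 2, frames [3, 0, 7, 6]
3 -> hit
1 -> fault, evict 7, frames [3, 0, 6, 1]
6 -> hit
Page faults: 6.

6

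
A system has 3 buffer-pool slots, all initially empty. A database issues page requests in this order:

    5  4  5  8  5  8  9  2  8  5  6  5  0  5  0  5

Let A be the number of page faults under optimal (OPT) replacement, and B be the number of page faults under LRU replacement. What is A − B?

Under OPT: F F . F . . F F . . F . F . . . → 7 faults.
Under LRU: F F . F . . F F . F F . F . . . → 8 faults.
A − B = 7 − 8 = -1.

-1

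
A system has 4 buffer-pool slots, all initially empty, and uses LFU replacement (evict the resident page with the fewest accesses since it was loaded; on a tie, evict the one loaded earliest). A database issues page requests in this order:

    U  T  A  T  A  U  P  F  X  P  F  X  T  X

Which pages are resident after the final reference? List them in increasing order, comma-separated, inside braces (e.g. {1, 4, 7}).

U → fault, frames {U}
T → fault, frames {U,T}
A → fault, frames {U,T,A}
T → hit
A → hit
U → hit
P → fault, frames {U,T,A,P}
F → fault, evict P, frames {U,T,A,F}
X → fault, evict F, frames {U,T,A,X}
P → fault, evict X, frames {U,T,A,P}
F → fault, evict P, frames {U,T,A,F}
X → fault, evict F, frames {U,T,A,X}
T → hit
X → hit

{A, T, U, X}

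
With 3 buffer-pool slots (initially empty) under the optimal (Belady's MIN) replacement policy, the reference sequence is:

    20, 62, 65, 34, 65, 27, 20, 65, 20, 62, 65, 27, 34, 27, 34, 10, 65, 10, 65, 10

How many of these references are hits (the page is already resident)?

12

20 -> miss, frames [20]
62 -> miss, frames [20, 62]
65 -> miss, frames [20, 62, 65]
34 -> miss, evict 62, frames [20, 65, 34]
65 -> hit
27 -> miss, evict 34, frames [20, 65, 27]
20 -> hit
65 -> hit
20 -> hit
62 -> miss, evict 20, frames [65, 27, 62]
65 -> hit
27 -> hit
34 -> miss, evict 62, frames [65, 27, 34]
27 -> hit
34 -> hit
10 -> miss, evict 34, frames [65, 27, 10]
65 -> hit
10 -> hit
65 -> hit
10 -> hit
Hits: 12.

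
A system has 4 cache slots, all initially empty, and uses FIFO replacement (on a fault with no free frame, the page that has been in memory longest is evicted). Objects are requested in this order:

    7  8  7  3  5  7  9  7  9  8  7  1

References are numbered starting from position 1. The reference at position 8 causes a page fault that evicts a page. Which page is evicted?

8

pos 1: 7 → fault, frames {7}
pos 2: 8 → fault, frames {7,8}
pos 3: 7 → hit
pos 4: 3 → fault, frames {7,8,3}
pos 5: 5 → fault, frames {7,8,3,5}
pos 6: 7 → hit
pos 7: 9 → fault, evict 7, frames {8,3,5,9}
pos 8: 7 → fault, evict 8, frames {3,5,9,7}
At position 8, page 8 is evicted.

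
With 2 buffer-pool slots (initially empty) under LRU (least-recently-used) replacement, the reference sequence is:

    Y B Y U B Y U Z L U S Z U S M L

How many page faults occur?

15

Y: fault, frames {Y}
B: fault, frames {Y,B}
Y: hit
U: fault, evict B, frames {Y,U}
B: fault, evict Y, frames {U,B}
Y: fault, evict U, frames {B,Y}
U: fault, evict B, frames {Y,U}
Z: fault, evict Y, frames {U,Z}
L: fault, evict U, frames {Z,L}
U: fault, evict Z, frames {L,U}
S: fault, evict L, frames {U,S}
Z: fault, evict U, frames {S,Z}
U: fault, evict S, frames {Z,U}
S: fault, evict Z, frames {U,S}
M: fault, evict U, frames {S,M}
L: fault, evict S, frames {M,L}
Page faults: 15.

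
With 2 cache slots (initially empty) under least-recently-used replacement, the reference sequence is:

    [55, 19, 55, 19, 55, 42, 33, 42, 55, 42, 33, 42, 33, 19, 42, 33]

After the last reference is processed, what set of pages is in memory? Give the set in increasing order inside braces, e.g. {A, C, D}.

{33, 42}

55: fault, frames (55)
19: fault, frames (55 19)
55: hit
19: hit
55: hit
42: fault, evict 19, frames (55 42)
33: fault, evict 55, frames (42 33)
42: hit
55: fault, evict 33, frames (42 55)
42: hit
33: fault, evict 55, frames (42 33)
42: hit
33: hit
19: fault, evict 42, frames (33 19)
42: fault, evict 33, frames (19 42)
33: fault, evict 19, frames (42 33)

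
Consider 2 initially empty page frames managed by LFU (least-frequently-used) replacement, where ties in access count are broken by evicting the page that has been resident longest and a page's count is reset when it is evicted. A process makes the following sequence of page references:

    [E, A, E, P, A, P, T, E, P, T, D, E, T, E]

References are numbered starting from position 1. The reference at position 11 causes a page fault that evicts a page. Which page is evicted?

pos 1: E: fault, frames {E}
pos 2: A: fault, frames {E,A}
pos 3: E: hit
pos 4: P: fault, evict A, frames {E,P}
pos 5: A: fault, evict P, frames {E,A}
pos 6: P: fault, evict A, frames {E,P}
pos 7: T: fault, evict P, frames {E,T}
pos 8: E: hit
pos 9: P: fault, evict T, frames {E,P}
pos 10: T: fault, evict P, frames {E,T}
pos 11: D: fault, evict T, frames {E,D}
At position 11, page T is evicted.

T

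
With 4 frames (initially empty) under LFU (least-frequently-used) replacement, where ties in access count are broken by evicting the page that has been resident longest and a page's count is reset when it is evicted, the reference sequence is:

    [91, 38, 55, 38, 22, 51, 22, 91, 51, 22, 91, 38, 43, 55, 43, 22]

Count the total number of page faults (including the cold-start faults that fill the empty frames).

91 -> fault, frames {91}
38 -> fault, frames {91,38}
55 -> fault, frames {91,38,55}
38 -> hit
22 -> fault, frames {91,38,55,22}
51 -> fault, evict 91, frames {38,55,22,51}
22 -> hit
91 -> fault, evict 55, frames {38,22,51,91}
51 -> hit
22 -> hit
91 -> hit
38 -> hit
43 -> fault, evict 51, frames {38,22,91,43}
55 -> fault, evict 43, frames {38,22,91,55}
43 -> fault, evict 55, frames {38,22,91,43}
22 -> hit
Page faults: 9.

9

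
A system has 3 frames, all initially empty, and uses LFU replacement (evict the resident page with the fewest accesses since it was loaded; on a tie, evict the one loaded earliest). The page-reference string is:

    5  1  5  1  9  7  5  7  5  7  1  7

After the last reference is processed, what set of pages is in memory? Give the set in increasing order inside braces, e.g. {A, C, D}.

5 -> miss, frames (5)
1 -> miss, frames (5 1)
5 -> hit
1 -> hit
9 -> miss, frames (5 1 9)
7 -> miss, evict 9, frames (5 1 7)
5 -> hit
7 -> hit
5 -> hit
7 -> hit
1 -> hit
7 -> hit

{1, 5, 7}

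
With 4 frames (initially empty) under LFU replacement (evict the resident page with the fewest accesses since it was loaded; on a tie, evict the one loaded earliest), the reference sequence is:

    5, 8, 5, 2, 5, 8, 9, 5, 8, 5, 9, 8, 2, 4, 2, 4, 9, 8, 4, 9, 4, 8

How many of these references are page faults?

7

5 -> fault, frames [5]
8 -> fault, frames [5, 8]
5 -> hit
2 -> fault, frames [5, 8, 2]
5 -> hit
8 -> hit
9 -> fault, frames [5, 8, 2, 9]
5 -> hit
8 -> hit
5 -> hit
9 -> hit
8 -> hit
2 -> hit
4 -> fault, evict 2, frames [5, 8, 9, 4]
2 -> fault, evict 4, frames [5, 8, 9, 2]
4 -> fault, evict 2, frames [5, 8, 9, 4]
9 -> hit
8 -> hit
4 -> hit
9 -> hit
4 -> hit
8 -> hit
Page faults: 7.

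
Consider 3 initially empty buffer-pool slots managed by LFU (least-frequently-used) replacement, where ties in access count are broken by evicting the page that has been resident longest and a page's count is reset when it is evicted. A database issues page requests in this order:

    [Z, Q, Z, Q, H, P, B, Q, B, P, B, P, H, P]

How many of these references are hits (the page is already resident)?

6

Z → fault, frames [Z]
Q → fault, frames [Z, Q]
Z → hit
Q → hit
H → fault, frames [Z, Q, H]
P → fault, evict H, frames [Z, Q, P]
B → fault, evict P, frames [Z, Q, B]
Q → hit
B → hit
P → fault, evict Z, frames [Q, B, P]
B → hit
P → hit
H → fault, evict P, frames [Q, B, H]
P → fault, evict H, frames [Q, B, P]
Hits: 6.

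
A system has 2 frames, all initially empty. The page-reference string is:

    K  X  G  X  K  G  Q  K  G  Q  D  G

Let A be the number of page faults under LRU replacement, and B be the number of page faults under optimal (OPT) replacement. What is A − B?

4

Under LRU: F F F . F F F F F F F F → 11 faults.
Under OPT: F F F . F . F . F . F . → 7 faults.
A − B = 11 − 7 = 4.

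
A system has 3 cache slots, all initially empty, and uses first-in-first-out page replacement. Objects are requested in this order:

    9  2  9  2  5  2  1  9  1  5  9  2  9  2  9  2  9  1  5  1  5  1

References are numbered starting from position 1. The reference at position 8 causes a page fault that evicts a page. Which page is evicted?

pos 1: 9 → miss, frames [9]
pos 2: 2 → miss, frames [9, 2]
pos 3: 9 → hit
pos 4: 2 → hit
pos 5: 5 → miss, frames [9, 2, 5]
pos 6: 2 → hit
pos 7: 1 → miss, evict 9, frames [2, 5, 1]
pos 8: 9 → miss, evict 2, frames [5, 1, 9]
At position 8, page 2 is evicted.

2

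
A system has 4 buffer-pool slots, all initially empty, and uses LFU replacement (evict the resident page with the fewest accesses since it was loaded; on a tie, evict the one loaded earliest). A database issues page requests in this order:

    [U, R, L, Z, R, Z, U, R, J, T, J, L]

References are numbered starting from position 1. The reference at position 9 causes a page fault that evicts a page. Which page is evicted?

pos 1: U → fault, frames (U)
pos 2: R → fault, frames (U R)
pos 3: L → fault, frames (U R L)
pos 4: Z → fault, frames (U R L Z)
pos 5: R → hit
pos 6: Z → hit
pos 7: U → hit
pos 8: R → hit
pos 9: J → fault, evict L, frames (U R Z J)
At position 9, page L is evicted.

L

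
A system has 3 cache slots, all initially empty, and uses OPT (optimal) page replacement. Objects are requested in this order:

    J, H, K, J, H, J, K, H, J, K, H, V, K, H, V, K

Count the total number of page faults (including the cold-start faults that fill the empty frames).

4

J -> miss, frames {J}
H -> miss, frames {J,H}
K -> miss, frames {J,H,K}
J -> hit
H -> hit
J -> hit
K -> hit
H -> hit
J -> hit
K -> hit
H -> hit
V -> miss, evict J, frames {H,K,V}
K -> hit
H -> hit
V -> hit
K -> hit
Page faults: 4.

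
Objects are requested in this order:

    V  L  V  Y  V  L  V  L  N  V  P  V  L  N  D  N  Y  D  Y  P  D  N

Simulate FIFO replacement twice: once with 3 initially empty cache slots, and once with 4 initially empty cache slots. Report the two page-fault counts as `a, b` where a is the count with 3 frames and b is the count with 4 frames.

3 frames: F F . F . . . . F F F . F F F . F . . F . F → 12 faults.
4 frames: F F . F . . . . F . F F F . F F F . . F . . → 11 faults.
11 < 12: adding a frame reduced faults, as is typical.

12, 11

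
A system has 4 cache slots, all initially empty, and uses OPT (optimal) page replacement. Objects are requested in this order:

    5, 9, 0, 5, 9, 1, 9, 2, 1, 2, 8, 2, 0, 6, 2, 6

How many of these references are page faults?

7

5 -> fault, frames [5]
9 -> fault, frames [5, 9]
0 -> fault, frames [5, 9, 0]
5 -> hit
9 -> hit
1 -> fault, frames [5, 9, 0, 1]
9 -> hit
2 -> fault, evict 9, frames [5, 0, 1, 2]
1 -> hit
2 -> hit
8 -> fault, evict 1, frames [5, 0, 2, 8]
2 -> hit
0 -> hit
6 -> fault, evict 8, frames [5, 0, 2, 6]
2 -> hit
6 -> hit
Page faults: 7.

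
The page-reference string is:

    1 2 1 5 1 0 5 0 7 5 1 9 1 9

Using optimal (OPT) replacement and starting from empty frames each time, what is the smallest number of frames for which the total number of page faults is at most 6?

f=1: 14 faults
f=2: 7 faults
f=3: 6 faults
f=4: 6 faults
f=5: 6 faults
f=6: 6 faults
Smallest f with faults ≤ 6 is 3.

3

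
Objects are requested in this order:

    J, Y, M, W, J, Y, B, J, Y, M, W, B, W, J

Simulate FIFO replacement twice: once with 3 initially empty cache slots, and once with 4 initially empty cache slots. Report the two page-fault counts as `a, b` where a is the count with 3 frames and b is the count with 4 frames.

3 frames: F F F F F F F . . F F . . F → 10 faults.
4 frames: F F F F . . F F F F F F . F → 11 faults.
11 > 10: adding a frame increased faults — Belady's anomaly.

10, 11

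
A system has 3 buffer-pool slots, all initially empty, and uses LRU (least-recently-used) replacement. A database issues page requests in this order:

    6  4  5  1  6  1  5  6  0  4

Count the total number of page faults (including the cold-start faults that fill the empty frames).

7

6 → miss, frames [6]
4 → miss, frames [6, 4]
5 → miss, frames [6, 4, 5]
1 → miss, evict 6, frames [4, 5, 1]
6 → miss, evict 4, frames [5, 1, 6]
1 → hit
5 → hit
6 → hit
0 → miss, evict 1, frames [5, 6, 0]
4 → miss, evict 5, frames [6, 0, 4]
Page faults: 7.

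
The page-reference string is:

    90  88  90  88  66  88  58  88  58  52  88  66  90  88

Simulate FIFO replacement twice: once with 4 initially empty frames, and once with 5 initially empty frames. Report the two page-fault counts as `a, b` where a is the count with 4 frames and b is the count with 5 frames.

7, 5

4 frames: F F . . F . F . . F . . F F → 7 faults.
5 frames: F F . . F . F . . F . . . . → 5 faults.
5 < 7: adding a frame reduced faults, as is typical.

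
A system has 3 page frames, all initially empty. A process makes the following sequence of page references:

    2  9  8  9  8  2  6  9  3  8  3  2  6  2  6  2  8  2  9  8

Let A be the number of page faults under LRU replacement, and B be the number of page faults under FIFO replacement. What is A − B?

3

Under LRU: F F F . . . F F F F . F F . . . F . F . → 11 faults.
Under FIFO: F F F . . . F . F . . F . . . . F . F . → 8 faults.
A − B = 11 − 8 = 3.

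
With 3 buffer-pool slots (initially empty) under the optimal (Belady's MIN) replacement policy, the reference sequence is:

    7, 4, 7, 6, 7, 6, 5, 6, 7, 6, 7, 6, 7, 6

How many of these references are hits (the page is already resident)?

7 -> fault, frames {7}
4 -> fault, frames {7,4}
7 -> hit
6 -> fault, frames {7,4,6}
7 -> hit
6 -> hit
5 -> fault, evict 4, frames {7,6,5}
6 -> hit
7 -> hit
6 -> hit
7 -> hit
6 -> hit
7 -> hit
6 -> hit
Hits: 10.

10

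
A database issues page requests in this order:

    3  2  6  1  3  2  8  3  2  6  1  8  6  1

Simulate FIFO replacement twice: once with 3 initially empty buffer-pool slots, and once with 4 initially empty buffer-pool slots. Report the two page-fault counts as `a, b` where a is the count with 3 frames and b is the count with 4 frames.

3 frames: F F F F F F F . . F F . . . → 9 faults.
4 frames: F F F F . . F F F F F F . . → 10 faults.
10 > 9: adding a frame increased faults — Belady's anomaly.

9, 10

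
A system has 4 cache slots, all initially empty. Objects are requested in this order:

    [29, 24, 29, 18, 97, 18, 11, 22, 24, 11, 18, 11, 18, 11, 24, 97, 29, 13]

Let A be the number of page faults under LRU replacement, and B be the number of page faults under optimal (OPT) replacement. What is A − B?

1

Under LRU: F F . F F . F F F . . . . . . F F F → 10 faults.
Under OPT: F F . F F . F F . . . . . . . F F F → 9 faults.
A − B = 10 − 9 = 1.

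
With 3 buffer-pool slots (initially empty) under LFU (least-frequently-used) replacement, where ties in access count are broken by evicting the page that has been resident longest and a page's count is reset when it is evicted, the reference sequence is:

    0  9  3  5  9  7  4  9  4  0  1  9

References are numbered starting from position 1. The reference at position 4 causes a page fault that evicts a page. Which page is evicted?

pos 1: 0 -> miss, frames (0)
pos 2: 9 -> miss, frames (0 9)
pos 3: 3 -> miss, frames (0 9 3)
pos 4: 5 -> miss, evict 0, frames (9 3 5)
At position 4, page 0 is evicted.

0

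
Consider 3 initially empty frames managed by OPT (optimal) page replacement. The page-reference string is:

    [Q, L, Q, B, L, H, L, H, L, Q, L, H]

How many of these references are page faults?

Q → fault, frames {Q}
L → fault, frames {Q,L}
Q → hit
B → fault, frames {Q,L,B}
L → hit
H → fault, evict B, frames {Q,L,H}
L → hit
H → hit
L → hit
Q → hit
L → hit
H → hit
Page faults: 4.

4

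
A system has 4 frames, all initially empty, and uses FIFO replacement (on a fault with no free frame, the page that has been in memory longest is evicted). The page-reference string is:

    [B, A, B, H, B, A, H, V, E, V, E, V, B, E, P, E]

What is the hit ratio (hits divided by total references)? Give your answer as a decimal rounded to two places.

B: miss, frames {B}
A: miss, frames {B,A}
B: hit
H: miss, frames {B,A,H}
B: hit
A: hit
H: hit
V: miss, frames {B,A,H,V}
E: miss, evict B, frames {A,H,V,E}
V: hit
E: hit
V: hit
B: miss, evict A, frames {H,V,E,B}
E: hit
P: miss, evict H, frames {V,E,B,P}
E: hit
Hits: 9 of 16 references → 9/16 = 0.5625.

0.56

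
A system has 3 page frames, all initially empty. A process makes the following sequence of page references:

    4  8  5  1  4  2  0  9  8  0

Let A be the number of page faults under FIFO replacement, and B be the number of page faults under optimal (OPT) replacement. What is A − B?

Under FIFO: F F F F F F F F F . → 9 faults.
Under OPT: F F F F . F F F . . → 7 faults.
A − B = 9 − 7 = 2.

2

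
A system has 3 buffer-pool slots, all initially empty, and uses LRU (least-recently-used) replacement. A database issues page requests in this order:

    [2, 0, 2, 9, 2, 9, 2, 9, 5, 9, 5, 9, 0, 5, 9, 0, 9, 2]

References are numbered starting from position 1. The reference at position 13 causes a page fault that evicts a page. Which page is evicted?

2

pos 1: 2 -> fault, frames (2)
pos 2: 0 -> fault, frames (2 0)
pos 3: 2 -> hit
pos 4: 9 -> fault, frames (0 2 9)
pos 5: 2 -> hit
pos 6: 9 -> hit
pos 7: 2 -> hit
pos 8: 9 -> hit
pos 9: 5 -> fault, evict 0, frames (2 9 5)
pos 10: 9 -> hit
pos 11: 5 -> hit
pos 12: 9 -> hit
pos 13: 0 -> fault, evict 2, frames (5 9 0)
At position 13, page 2 is evicted.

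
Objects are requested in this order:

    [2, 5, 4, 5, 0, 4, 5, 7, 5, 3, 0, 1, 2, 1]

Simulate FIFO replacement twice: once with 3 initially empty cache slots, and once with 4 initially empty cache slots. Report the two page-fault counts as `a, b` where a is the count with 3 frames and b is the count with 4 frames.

10, 8

3 frames: F F F . F . . F F F F F F . → 10 faults.
4 frames: F F F . F . . F . F . F F . → 8 faults.
8 < 10: adding a frame reduced faults, as is typical.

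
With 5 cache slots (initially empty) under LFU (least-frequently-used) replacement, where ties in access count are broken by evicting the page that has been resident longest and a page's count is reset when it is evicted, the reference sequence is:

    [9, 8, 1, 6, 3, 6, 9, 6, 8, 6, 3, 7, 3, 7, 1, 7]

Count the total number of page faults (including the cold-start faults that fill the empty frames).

7

9 -> miss, frames (9)
8 -> miss, frames (9 8)
1 -> miss, frames (9 8 1)
6 -> miss, frames (9 8 1 6)
3 -> miss, frames (9 8 1 6 3)
6 -> hit
9 -> hit
6 -> hit
8 -> hit
6 -> hit
3 -> hit
7 -> miss, evict 1, frames (9 8 6 3 7)
3 -> hit
7 -> hit
1 -> miss, evict 9, frames (8 6 3 7 1)
7 -> hit
Page faults: 7.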